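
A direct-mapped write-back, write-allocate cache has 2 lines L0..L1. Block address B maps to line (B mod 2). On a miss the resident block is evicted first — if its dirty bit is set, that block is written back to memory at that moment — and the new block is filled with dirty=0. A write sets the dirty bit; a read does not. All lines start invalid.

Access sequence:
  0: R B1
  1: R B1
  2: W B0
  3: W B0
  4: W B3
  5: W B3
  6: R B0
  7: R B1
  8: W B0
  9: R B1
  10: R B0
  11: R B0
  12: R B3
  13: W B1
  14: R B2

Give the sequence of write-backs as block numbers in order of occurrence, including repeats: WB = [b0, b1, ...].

0: R B1 → L1 miss [-]
1: R B1 → L1 hit [-]
2: W B0 → L0 miss [D]
3: W B0 → L0 hit [D]
4: W B3 → L1 miss [D]
5: W B3 → L1 hit [D]
6: R B0 → L0 hit [D]
7: R B1 → L1 miss wb→B3 [-]
8: W B0 → L0 hit [D]
9: R B1 → L1 hit [-]
10: R B0 → L0 hit [D]
11: R B0 → L0 hit [D]
12: R B3 → L1 miss [-]
13: W B1 → L1 miss [D]
14: R B2 → L0 miss wb→B0 [-]

WB = [3, 0]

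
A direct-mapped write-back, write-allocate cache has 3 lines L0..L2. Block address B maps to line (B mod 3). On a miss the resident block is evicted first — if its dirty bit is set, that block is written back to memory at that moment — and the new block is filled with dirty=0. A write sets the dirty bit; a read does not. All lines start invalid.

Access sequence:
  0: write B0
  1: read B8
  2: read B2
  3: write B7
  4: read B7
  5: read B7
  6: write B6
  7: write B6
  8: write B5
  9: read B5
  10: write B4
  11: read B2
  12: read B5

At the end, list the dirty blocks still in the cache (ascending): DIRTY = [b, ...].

  0 | W B0 → L0 miss [D]
  1 | R B8 → L2 miss [-]
  2 | R B2 → L2 miss [-]
  3 | W B7 → L1 miss [D]
  4 | R B7 → L1 hit [D]
  5 | R B7 → L1 hit [D]
  6 | W B6 → L0 miss wb→B0 [D]
  7 | W B6 → L0 hit [D]
  8 | W B5 → L2 miss [D]
  9 | R B5 → L2 hit [D]
  10 | W B4 → L1 miss wb→B7 [D]
  11 | R B2 → L2 miss wb→B5 [-]
  12 | R B5 → L2 miss [-]

DIRTY = [4, 6]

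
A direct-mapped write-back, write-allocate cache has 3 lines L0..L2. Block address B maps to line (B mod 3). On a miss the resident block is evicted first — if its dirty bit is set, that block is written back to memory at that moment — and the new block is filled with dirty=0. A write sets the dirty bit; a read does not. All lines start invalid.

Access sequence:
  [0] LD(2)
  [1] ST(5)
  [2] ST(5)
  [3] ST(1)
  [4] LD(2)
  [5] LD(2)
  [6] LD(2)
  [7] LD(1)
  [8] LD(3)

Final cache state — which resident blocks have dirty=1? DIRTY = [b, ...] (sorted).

DIRTY = [1]

0: R B2 → L2 miss [-]
1: W B5 → L2 miss [D]
2: W B5 → L2 hit [D]
3: W B1 → L1 miss [D]
4: R B2 → L2 miss wb→B5 [-]
5: R B2 → L2 hit [-]
6: R B2 → L2 hit [-]
7: R B1 → L1 hit [D]
8: R B3 → L0 miss [-]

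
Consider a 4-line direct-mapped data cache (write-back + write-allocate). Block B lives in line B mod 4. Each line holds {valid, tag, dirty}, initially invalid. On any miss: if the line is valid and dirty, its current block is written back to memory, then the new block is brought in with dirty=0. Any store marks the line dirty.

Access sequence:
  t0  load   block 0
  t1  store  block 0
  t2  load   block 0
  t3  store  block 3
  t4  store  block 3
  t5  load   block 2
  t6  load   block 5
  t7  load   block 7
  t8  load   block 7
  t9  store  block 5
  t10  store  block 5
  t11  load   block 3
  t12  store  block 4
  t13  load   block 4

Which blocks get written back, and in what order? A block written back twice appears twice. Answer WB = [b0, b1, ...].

WB = [3, 0]

0: R B0 → L0 miss [-]
1: W B0 → L0 hit [D]
2: R B0 → L0 hit [D]
3: W B3 → L3 miss [D]
4: W B3 → L3 hit [D]
5: R B2 → L2 miss [-]
6: R B5 → L1 miss [-]
7: R B7 → L3 miss wb→B3 [-]
8: R B7 → L3 hit [-]
9: W B5 → L1 hit [D]
10: W B5 → L1 hit [D]
11: R B3 → L3 miss [-]
12: W B4 → L0 miss wb→B0 [D]
13: R B4 → L0 hit [D]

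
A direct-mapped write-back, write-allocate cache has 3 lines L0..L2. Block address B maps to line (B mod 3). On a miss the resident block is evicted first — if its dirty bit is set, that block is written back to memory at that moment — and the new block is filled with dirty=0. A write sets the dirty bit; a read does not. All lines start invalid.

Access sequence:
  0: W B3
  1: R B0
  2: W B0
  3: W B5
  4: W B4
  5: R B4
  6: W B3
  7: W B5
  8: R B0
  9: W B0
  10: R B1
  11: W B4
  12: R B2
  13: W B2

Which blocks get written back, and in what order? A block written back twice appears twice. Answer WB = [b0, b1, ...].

0: W B3 -> L0 miss  d=D]
1: R B0 -> L0 miss wb->B3  d=-]
2: W B0 -> L0 hit  d=D]
3: W B5 -> L2 miss  d=D]
4: W B4 -> L1 miss  d=D]
5: R B4 -> L1 hit  d=D]
6: W B3 -> L0 miss wb->B0  d=D]
7: W B5 -> L2 hit  d=D]
8: R B0 -> L0 miss wb->B3  d=-]
9: W B0 -> L0 hit  d=D]
10: R B1 -> L1 miss wb->B4  d=-]
11: W B4 -> L1 miss  d=D]
12: R B2 -> L2 miss wb->B5  d=-]
13: W B2 -> L2 hit  d=D]

WB = [3, 0, 3, 4, 5]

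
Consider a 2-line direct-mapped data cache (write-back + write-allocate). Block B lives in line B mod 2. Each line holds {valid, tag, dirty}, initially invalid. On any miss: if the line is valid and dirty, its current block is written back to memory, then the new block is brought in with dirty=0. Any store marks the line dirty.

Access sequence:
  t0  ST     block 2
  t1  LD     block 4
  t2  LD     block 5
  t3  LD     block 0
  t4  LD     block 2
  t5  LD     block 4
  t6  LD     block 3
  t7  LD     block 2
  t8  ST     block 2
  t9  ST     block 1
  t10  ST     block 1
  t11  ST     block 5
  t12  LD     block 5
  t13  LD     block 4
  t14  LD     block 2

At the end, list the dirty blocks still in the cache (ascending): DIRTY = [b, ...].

DIRTY = [5]

  0 | W B2 → L0 miss [D]
  1 | R B4 → L0 miss wb→B2 [-]
  2 | R B5 → L1 miss [-]
  3 | R B0 → L0 miss [-]
  4 | R B2 → L0 miss [-]
  5 | R B4 → L0 miss [-]
  6 | R B3 → L1 miss [-]
  7 | R B2 → L0 miss [-]
  8 | W B2 → L0 hit [D]
  9 | W B1 → L1 miss [D]
  10 | W B1 → L1 hit [D]
  11 | W B5 → L1 miss wb→B1 [D]
  12 | R B5 → L1 hit [D]
  13 | R B4 → L0 miss wb→B2 [-]
  14 | R B2 → L0 miss [-]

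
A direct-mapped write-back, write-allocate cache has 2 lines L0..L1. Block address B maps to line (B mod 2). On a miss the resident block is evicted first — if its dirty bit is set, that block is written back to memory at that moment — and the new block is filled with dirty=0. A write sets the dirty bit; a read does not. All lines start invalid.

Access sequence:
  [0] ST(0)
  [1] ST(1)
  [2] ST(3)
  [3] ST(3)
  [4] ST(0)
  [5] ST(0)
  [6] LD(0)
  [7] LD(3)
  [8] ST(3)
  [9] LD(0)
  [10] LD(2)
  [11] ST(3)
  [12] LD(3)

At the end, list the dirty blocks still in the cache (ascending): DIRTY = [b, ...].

0: W B0 -> L0 miss  d=D]
1: W B1 -> L1 miss  d=D]
2: W B3 -> L1 miss wb->B1  d=D]
3: W B3 -> L1 hit  d=D]
4: W B0 -> L0 hit  d=D]
5: W B0 -> L0 hit  d=D]
6: R B0 -> L0 hit  d=D]
7: R B3 -> L1 hit  d=D]
8: W B3 -> L1 hit  d=D]
9: R B0 -> L0 hit  d=D]
10: R B2 -> L0 miss wb->B0  d=-]
11: W B3 -> L1 hit  d=D]
12: R B3 -> L1 hit  d=D]

DIRTY = [3]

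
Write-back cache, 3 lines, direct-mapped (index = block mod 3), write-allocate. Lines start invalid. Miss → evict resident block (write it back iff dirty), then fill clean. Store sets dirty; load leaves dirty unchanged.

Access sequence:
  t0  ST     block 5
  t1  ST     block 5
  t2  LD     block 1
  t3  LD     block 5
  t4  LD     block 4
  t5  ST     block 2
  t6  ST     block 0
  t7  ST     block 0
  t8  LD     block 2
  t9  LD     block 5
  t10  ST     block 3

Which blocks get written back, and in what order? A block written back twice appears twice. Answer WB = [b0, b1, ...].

WB = [5, 2, 0]

0: W B5 → L2 miss [D]
1: W B5 → L2 hit [D]
2: R B1 → L1 miss [-]
3: R B5 → L2 hit [D]
4: R B4 → L1 miss [-]
5: W B2 → L2 miss wb→B5 [D]
6: W B0 → L0 miss [D]
7: W B0 → L0 hit [D]
8: R B2 → L2 hit [D]
9: R B5 → L2 miss wb→B2 [-]
10: W B3 → L0 miss wb→B0 [D]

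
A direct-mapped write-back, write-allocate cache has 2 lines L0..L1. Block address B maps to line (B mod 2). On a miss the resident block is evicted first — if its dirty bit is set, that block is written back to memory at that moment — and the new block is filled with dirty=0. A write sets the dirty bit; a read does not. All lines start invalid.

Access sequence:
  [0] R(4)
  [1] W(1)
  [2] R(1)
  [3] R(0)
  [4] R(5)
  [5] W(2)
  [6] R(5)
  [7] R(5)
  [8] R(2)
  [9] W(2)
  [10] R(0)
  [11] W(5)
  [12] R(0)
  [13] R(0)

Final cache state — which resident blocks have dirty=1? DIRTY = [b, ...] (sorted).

0: R B4 → L0 miss [-]
1: W B1 → L1 miss [D]
2: R B1 → L1 hit [D]
3: R B0 → L0 miss [-]
4: R B5 → L1 miss wb→B1 [-]
5: W B2 → L0 miss [D]
6: R B5 → L1 hit [-]
7: R B5 → L1 hit [-]
8: R B2 → L0 hit [D]
9: W B2 → L0 hit [D]
10: R B0 → L0 miss wb→B2 [-]
11: W B5 → L1 hit [D]
12: R B0 → L0 hit [-]
13: R B0 → L0 hit [-]

DIRTY = [5]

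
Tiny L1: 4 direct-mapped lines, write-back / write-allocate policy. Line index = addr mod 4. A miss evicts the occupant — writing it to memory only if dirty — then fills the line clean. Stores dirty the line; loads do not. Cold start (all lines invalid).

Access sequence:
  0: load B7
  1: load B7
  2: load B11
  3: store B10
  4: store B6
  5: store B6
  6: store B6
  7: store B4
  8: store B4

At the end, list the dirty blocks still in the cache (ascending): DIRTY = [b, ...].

DIRTY = [4, 6]

0: R B7 -> L3 miss  d=-]
1: R B7 -> L3 hit  d=-]
2: R B11 -> L3 miss  d=-]
3: W B10 -> L2 miss  d=D]
4: W B6 -> L2 miss wb->B10  d=D]
5: W B6 -> L2 hit  d=D]
6: W B6 -> L2 hit  d=D]
7: W B4 -> L0 miss  d=D]
8: W B4 -> L0 hit  d=D]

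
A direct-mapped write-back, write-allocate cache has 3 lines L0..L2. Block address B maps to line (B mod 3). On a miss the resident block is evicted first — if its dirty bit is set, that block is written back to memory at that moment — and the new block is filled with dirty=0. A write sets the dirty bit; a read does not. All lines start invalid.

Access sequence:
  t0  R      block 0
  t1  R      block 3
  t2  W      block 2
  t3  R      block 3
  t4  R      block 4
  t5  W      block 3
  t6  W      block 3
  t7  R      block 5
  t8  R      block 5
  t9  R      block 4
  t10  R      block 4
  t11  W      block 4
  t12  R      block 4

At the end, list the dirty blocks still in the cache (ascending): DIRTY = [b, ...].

  0 | R B0 → L0 miss [-]
  1 | R B3 → L0 miss [-]
  2 | W B2 → L2 miss [D]
  3 | R B3 → L0 hit [-]
  4 | R B4 → L1 miss [-]
  5 | W B3 → L0 hit [D]
  6 | W B3 → L0 hit [D]
  7 | R B5 → L2 miss wb→B2 [-]
  8 | R B5 → L2 hit [-]
  9 | R B4 → L1 hit [-]
  10 | R B4 → L1 hit [-]
  11 | W B4 → L1 hit [D]
  12 | R B4 → L1 hit [D]

DIRTY = [3, 4]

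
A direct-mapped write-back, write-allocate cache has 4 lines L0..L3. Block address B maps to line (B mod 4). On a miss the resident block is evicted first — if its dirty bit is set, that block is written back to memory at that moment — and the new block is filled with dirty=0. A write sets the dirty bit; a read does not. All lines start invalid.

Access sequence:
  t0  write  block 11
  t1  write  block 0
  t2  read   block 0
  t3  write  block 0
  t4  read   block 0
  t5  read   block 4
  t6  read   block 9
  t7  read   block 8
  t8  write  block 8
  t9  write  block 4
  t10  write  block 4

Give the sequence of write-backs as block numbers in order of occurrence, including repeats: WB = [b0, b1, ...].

  0 | W B11 → L3 miss [D]
  1 | W B0 → L0 miss [D]
  2 | R B0 → L0 hit [D]
  3 | W B0 → L0 hit [D]
  4 | R B0 → L0 hit [D]
  5 | R B4 → L0 miss wb→B0 [-]
  6 | R B9 → L1 miss [-]
  7 | R B8 → L0 miss [-]
  8 | W B8 → L0 hit [D]
  9 | W B4 → L0 miss wb→B8 [D]
  10 | W B4 → L0 hit [D]

WB = [0, 8]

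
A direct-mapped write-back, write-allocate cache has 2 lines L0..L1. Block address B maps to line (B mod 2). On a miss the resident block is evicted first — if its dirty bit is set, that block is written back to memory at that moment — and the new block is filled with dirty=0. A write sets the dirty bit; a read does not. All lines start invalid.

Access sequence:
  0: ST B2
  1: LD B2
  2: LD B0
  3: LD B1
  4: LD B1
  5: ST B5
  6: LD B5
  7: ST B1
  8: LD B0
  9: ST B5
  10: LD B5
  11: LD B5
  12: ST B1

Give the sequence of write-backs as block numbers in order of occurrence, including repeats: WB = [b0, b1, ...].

WB = [2, 5, 1, 5]

0: W B2 → L0 miss [D]
1: R B2 → L0 hit [D]
2: R B0 → L0 miss wb→B2 [-]
3: R B1 → L1 miss [-]
4: R B1 → L1 hit [-]
5: W B5 → L1 miss [D]
6: R B5 → L1 hit [D]
7: W B1 → L1 miss wb→B5 [D]
8: R B0 → L0 hit [-]
9: W B5 → L1 miss wb→B1 [D]
10: R B5 → L1 hit [D]
11: R B5 → L1 hit [D]
12: W B1 → L1 miss wb→B5 [D]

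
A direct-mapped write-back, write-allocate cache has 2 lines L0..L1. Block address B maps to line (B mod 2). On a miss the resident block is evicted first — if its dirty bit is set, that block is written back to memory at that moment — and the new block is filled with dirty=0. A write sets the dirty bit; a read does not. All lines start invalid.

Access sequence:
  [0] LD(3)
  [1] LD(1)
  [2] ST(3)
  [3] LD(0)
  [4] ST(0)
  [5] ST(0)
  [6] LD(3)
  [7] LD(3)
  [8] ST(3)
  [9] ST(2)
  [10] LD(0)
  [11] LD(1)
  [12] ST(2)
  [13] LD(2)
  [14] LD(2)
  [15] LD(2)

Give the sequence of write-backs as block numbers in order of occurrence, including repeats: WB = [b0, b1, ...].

WB = [0, 2, 3]

  0 | R B3 → L1 miss [-]
  1 | R B1 → L1 miss [-]
  2 | W B3 → L1 miss [D]
  3 | R B0 → L0 miss [-]
  4 | W B0 → L0 hit [D]
  5 | W B0 → L0 hit [D]
  6 | R B3 → L1 hit [D]
  7 | R B3 → L1 hit [D]
  8 | W B3 → L1 hit [D]
  9 | W B2 → L0 miss wb→B0 [D]
  10 | R B0 → L0 miss wb→B2 [-]
  11 | R B1 → L1 miss wb→B3 [-]
  12 | W B2 → L0 miss [D]
  13 | R B2 → L0 hit [D]
  14 | R B2 → L0 hit [D]
  15 | R B2 → L0 hit [D]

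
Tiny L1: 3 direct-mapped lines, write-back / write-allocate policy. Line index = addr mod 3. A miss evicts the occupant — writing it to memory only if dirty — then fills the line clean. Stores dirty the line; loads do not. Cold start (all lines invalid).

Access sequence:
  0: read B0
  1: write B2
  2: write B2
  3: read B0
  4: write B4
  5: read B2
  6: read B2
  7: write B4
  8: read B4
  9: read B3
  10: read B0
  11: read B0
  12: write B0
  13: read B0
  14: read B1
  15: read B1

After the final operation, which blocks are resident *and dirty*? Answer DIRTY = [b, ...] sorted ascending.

DIRTY = [0, 2]

0: R B0 → L0 miss [-]
1: W B2 → L2 miss [D]
2: W B2 → L2 hit [D]
3: R B0 → L0 hit [-]
4: W B4 → L1 miss [D]
5: R B2 → L2 hit [D]
6: R B2 → L2 hit [D]
7: W B4 → L1 hit [D]
8: R B4 → L1 hit [D]
9: R B3 → L0 miss [-]
10: R B0 → L0 miss [-]
11: R B0 → L0 hit [-]
12: W B0 → L0 hit [D]
13: R B0 → L0 hit [D]
14: R B1 → L1 miss wb→B4 [-]
15: R B1 → L1 hit [-]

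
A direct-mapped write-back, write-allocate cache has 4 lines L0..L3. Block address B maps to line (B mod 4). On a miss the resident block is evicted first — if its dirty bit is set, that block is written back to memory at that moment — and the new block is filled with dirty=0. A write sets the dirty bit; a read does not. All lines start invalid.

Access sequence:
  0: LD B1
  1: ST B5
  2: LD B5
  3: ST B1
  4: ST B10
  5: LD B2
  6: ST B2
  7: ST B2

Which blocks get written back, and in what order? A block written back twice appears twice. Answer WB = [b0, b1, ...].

  0 | R B1 → L1 miss [-]
  1 | W B5 → L1 miss [D]
  2 | R B5 → L1 hit [D]
  3 | W B1 → L1 miss wb→B5 [D]
  4 | W B10 → L2 miss [D]
  5 | R B2 → L2 miss wb→B10 [-]
  6 | W B2 → L2 hit [D]
  7 | W B2 → L2 hit [D]

WB = [5, 10]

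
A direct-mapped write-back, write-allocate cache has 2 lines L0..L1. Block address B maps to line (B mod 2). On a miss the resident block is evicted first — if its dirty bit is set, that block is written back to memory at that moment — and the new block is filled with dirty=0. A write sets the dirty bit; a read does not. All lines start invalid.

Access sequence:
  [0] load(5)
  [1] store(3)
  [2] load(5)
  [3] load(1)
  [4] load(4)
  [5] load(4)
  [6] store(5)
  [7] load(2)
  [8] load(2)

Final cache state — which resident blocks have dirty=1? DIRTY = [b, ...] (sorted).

  0 | R B5 → L1 miss [-]
  1 | W B3 → L1 miss [D]
  2 | R B5 → L1 miss wb→B3 [-]
  3 | R B1 → L1 miss [-]
  4 | R B4 → L0 miss [-]
  5 | R B4 → L0 hit [-]
  6 | W B5 → L1 miss [D]
  7 | R B2 → L0 miss [-]
  8 | R B2 → L0 hit [-]

DIRTY = [5]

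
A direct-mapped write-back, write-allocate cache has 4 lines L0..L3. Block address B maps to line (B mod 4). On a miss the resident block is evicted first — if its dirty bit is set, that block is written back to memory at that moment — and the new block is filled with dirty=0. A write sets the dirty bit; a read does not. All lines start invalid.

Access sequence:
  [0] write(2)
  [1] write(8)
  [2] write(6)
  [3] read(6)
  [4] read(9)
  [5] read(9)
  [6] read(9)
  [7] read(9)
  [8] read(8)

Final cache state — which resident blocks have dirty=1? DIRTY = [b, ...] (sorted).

DIRTY = [6, 8]

0: W B2 -> L2 miss  d=D]
1: W B8 -> L0 miss  d=D]
2: W B6 -> L2 miss wb->B2  d=D]
3: R B6 -> L2 hit  d=D]
4: R B9 -> L1 miss  d=-]
5: R B9 -> L1 hit  d=-]
6: R B9 -> L1 hit  d=-]
7: R B9 -> L1 hit  d=-]
8: R B8 -> L0 hit  d=D]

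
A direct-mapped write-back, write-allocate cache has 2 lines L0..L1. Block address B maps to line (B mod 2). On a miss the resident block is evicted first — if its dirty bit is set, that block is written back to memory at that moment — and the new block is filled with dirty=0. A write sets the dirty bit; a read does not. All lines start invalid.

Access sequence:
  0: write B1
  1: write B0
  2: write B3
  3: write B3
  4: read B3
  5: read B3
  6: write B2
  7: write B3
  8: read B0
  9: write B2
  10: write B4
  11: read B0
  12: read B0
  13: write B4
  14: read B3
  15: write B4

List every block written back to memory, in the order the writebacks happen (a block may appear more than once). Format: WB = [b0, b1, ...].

WB = [1, 0, 2, 2, 4]

  0 | W B1 → L1 miss [D]
  1 | W B0 → L0 miss [D]
  2 | W B3 → L1 miss wb→B1 [D]
  3 | W B3 → L1 hit [D]
  4 | R B3 → L1 hit [D]
  5 | R B3 → L1 hit [D]
  6 | W B2 → L0 miss wb→B0 [D]
  7 | W B3 → L1 hit [D]
  8 | R B0 → L0 miss wb→B2 [-]
  9 | W B2 → L0 miss [D]
  10 | W B4 → L0 miss wb→B2 [D]
  11 | R B0 → L0 miss wb→B4 [-]
  12 | R B0 → L0 hit [-]
  13 | W B4 → L0 miss [D]
  14 | R B3 → L1 hit [D]
  15 | W B4 → L0 hit [D]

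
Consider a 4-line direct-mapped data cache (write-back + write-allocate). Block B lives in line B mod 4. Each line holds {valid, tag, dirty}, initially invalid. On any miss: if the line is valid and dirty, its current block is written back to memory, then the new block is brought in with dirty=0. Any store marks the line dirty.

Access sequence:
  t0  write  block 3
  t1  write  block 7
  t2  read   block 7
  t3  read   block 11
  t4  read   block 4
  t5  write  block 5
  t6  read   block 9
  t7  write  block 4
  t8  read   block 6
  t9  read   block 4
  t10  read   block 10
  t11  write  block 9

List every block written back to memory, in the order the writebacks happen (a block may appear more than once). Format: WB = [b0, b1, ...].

WB = [3, 7, 5]

0: W B3 → L3 miss [D]
1: W B7 → L3 miss wb→B3 [D]
2: R B7 → L3 hit [D]
3: R B11 → L3 miss wb→B7 [-]
4: R B4 → L0 miss [-]
5: W B5 → L1 miss [D]
6: R B9 → L1 miss wb→B5 [-]
7: W B4 → L0 hit [D]
8: R B6 → L2 miss [-]
9: R B4 → L0 hit [D]
10: R B10 → L2 miss [-]
11: W B9 → L1 hit [D]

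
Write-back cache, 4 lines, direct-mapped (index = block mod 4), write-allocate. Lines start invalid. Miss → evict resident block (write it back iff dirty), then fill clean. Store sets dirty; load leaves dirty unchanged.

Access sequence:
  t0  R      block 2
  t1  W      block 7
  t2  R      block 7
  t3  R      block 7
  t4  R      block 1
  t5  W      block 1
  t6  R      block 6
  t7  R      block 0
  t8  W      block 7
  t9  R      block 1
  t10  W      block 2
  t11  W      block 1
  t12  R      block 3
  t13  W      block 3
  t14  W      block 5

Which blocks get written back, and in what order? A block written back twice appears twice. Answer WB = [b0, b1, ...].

WB = [7, 1]

0: R B2 → L2 miss [-]
1: W B7 → L3 miss [D]
2: R B7 → L3 hit [D]
3: R B7 → L3 hit [D]
4: R B1 → L1 miss [-]
5: W B1 → L1 hit [D]
6: R B6 → L2 miss [-]
7: R B0 → L0 miss [-]
8: W B7 → L3 hit [D]
9: R B1 → L1 hit [D]
10: W B2 → L2 miss [D]
11: W B1 → L1 hit [D]
12: R B3 → L3 miss wb→B7 [-]
13: W B3 → L3 hit [D]
14: W B5 → L1 miss wb→B1 [D]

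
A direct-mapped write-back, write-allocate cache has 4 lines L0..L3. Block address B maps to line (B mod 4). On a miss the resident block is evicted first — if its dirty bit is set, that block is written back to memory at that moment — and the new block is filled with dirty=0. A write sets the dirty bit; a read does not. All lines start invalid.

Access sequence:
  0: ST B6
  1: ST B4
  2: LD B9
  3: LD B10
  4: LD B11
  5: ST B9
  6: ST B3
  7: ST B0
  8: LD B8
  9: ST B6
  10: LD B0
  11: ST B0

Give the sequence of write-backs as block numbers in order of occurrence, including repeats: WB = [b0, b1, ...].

WB = [6, 4, 0]

  0 | W B6 → L2 miss [D]
  1 | W B4 → L0 miss [D]
  2 | R B9 → L1 miss [-]
  3 | R B10 → L2 miss wb→B6 [-]
  4 | R B11 → L3 miss [-]
  5 | W B9 → L1 hit [D]
  6 | W B3 → L3 miss [D]
  7 | W B0 → L0 miss wb→B4 [D]
  8 | R B8 → L0 miss wb→B0 [-]
  9 | W B6 → L2 miss [D]
  10 | R B0 → L0 miss [-]
  11 | W B0 → L0 hit [D]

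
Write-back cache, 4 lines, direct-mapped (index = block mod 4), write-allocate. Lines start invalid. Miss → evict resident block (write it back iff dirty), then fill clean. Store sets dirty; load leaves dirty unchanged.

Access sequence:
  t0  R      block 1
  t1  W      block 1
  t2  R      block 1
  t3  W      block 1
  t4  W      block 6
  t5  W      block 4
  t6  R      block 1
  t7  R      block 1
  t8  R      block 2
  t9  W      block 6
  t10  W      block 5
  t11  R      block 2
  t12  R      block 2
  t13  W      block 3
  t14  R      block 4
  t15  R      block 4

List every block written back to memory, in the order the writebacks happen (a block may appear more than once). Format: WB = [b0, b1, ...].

WB = [6, 1, 6]

  0 | R B1 → L1 miss [-]
  1 | W B1 → L1 hit [D]
  2 | R B1 → L1 hit [D]
  3 | W B1 → L1 hit [D]
  4 | W B6 → L2 miss [D]
  5 | W B4 → L0 miss [D]
  6 | R B1 → L1 hit [D]
  7 | R B1 → L1 hit [D]
  8 | R B2 → L2 miss wb→B6 [-]
  9 | W B6 → L2 miss [D]
  10 | W B5 → L1 miss wb→B1 [D]
  11 | R B2 → L2 miss wb→B6 [-]
  12 | R B2 → L2 hit [-]
  13 | W B3 → L3 miss [D]
  14 | R B4 → L0 hit [D]
  15 | R B4 → L0 hit [D]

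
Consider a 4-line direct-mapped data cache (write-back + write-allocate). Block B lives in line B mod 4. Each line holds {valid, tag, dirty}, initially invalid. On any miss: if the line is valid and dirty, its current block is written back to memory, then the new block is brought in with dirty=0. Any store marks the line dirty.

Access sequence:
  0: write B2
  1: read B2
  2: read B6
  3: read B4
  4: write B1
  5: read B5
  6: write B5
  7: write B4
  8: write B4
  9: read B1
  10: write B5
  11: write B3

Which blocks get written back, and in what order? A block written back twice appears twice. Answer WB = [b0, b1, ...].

  0 | W B2 → L2 miss [D]
  1 | R B2 → L2 hit [D]
  2 | R B6 → L2 miss wb→B2 [-]
  3 | R B4 → L0 miss [-]
  4 | W B1 → L1 miss [D]
  5 | R B5 → L1 miss wb→B1 [-]
  6 | W B5 → L1 hit [D]
  7 | W B4 → L0 hit [D]
  8 | W B4 → L0 hit [D]
  9 | R B1 → L1 miss wb→B5 [-]
  10 | W B5 → L1 miss [D]
  11 | W B3 → L3 miss [D]

WB = [2, 1, 5]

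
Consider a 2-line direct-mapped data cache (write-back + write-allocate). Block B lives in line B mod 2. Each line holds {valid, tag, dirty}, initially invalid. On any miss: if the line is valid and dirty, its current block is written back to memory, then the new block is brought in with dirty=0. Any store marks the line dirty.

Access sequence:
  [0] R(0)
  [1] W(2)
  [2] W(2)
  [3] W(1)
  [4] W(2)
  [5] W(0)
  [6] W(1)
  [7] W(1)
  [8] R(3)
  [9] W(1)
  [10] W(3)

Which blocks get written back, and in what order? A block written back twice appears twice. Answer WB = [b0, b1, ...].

  0 | R B0 → L0 miss [-]
  1 | W B2 → L0 miss [D]
  2 | W B2 → L0 hit [D]
  3 | W B1 → L1 miss [D]
  4 | W B2 → L0 hit [D]
  5 | W B0 → L0 miss wb→B2 [D]
  6 | W B1 → L1 hit [D]
  7 | W B1 → L1 hit [D]
  8 | R B3 → L1 miss wb→B1 [-]
  9 | W B1 → L1 miss [D]
  10 | W B3 → L1 miss wb→B1 [D]

WB = [2, 1, 1]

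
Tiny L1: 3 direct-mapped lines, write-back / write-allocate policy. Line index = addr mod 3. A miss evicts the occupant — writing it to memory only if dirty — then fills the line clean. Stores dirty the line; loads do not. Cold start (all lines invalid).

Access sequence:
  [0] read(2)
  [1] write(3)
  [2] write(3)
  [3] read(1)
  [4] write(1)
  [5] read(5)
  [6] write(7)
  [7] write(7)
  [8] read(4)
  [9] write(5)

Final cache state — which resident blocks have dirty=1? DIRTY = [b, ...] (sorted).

0: R B2 → L2 miss [-]
1: W B3 → L0 miss [D]
2: W B3 → L0 hit [D]
3: R B1 → L1 miss [-]
4: W B1 → L1 hit [D]
5: R B5 → L2 miss [-]
6: W B7 → L1 miss wb→B1 [D]
7: W B7 → L1 hit [D]
8: R B4 → L1 miss wb→B7 [-]
9: W B5 → L2 hit [D]

DIRTY = [3, 5]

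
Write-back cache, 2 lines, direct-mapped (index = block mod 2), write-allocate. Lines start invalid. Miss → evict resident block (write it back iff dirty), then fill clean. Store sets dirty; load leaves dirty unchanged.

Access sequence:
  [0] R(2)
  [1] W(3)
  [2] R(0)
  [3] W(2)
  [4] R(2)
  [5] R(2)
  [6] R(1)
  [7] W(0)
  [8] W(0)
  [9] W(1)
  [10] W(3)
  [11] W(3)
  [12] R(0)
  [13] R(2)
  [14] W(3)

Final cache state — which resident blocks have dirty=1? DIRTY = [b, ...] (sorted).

DIRTY = [3]

0: R B2 → L0 miss [-]
1: W B3 → L1 miss [D]
2: R B0 → L0 miss [-]
3: W B2 → L0 miss [D]
4: R B2 → L0 hit [D]
5: R B2 → L0 hit [D]
6: R B1 → L1 miss wb→B3 [-]
7: W B0 → L0 miss wb→B2 [D]
8: W B0 → L0 hit [D]
9: W B1 → L1 hit [D]
10: W B3 → L1 miss wb→B1 [D]
11: W B3 → L1 hit [D]
12: R B0 → L0 hit [D]
13: R B2 → L0 miss wb→B0 [-]
14: W B3 → L1 hit [D]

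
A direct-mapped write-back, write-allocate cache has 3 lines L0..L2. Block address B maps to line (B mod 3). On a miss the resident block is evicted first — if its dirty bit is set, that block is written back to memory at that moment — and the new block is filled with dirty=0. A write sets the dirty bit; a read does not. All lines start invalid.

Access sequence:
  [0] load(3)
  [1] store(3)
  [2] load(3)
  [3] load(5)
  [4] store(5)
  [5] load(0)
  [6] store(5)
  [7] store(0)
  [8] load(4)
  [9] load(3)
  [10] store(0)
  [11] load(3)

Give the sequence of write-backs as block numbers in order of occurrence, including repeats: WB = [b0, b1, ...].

0: R B3 → L0 miss [-]
1: W B3 → L0 hit [D]
2: R B3 → L0 hit [D]
3: R B5 → L2 miss [-]
4: W B5 → L2 hit [D]
5: R B0 → L0 miss wb→B3 [-]
6: W B5 → L2 hit [D]
7: W B0 → L0 hit [D]
8: R B4 → L1 miss [-]
9: R B3 → L0 miss wb→B0 [-]
10: W B0 → L0 miss [D]
11: R B3 → L0 miss wb→B0 [-]

WB = [3, 0, 0]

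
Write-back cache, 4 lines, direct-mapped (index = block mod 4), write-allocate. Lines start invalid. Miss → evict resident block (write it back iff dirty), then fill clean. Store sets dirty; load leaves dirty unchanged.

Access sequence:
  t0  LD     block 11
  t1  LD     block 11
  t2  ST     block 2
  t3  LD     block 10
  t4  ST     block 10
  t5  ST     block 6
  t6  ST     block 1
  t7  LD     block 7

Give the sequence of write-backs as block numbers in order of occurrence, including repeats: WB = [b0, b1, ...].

WB = [2, 10]

0: R B11 → L3 miss [-]
1: R B11 → L3 hit [-]
2: W B2 → L2 miss [D]
3: R B10 → L2 miss wb→B2 [-]
4: W B10 → L2 hit [D]
5: W B6 → L2 miss wb→B10 [D]
6: W B1 → L1 miss [D]
7: R B7 → L3 miss [-]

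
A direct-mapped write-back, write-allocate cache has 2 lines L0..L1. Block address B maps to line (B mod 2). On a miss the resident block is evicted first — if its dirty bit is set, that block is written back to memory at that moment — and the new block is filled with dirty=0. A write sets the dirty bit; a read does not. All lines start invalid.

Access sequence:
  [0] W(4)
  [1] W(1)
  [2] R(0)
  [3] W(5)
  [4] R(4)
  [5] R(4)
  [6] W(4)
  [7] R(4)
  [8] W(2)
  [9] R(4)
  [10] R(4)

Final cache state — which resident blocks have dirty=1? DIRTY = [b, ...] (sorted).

  0 | W B4 → L0 miss [D]
  1 | W B1 → L1 miss [D]
  2 | R B0 → L0 miss wb→B4 [-]
  3 | W B5 → L1 miss wb→B1 [D]
  4 | R B4 → L0 miss [-]
  5 | R B4 → L0 hit [-]
  6 | W B4 → L0 hit [D]
  7 | R B4 → L0 hit [D]
  8 | W B2 → L0 miss wb→B4 [D]
  9 | R B4 → L0 miss wb→B2 [-]
  10 | R B4 → L0 hit [-]

DIRTY = [5]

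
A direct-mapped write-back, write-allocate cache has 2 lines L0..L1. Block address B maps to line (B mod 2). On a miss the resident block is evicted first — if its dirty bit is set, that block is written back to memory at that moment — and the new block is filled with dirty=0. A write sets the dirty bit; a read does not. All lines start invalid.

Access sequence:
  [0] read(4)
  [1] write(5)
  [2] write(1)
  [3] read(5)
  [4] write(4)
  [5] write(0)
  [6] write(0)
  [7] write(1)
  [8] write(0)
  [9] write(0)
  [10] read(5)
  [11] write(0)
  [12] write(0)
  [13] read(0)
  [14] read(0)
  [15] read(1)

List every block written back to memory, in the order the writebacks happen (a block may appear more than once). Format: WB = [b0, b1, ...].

WB = [5, 1, 4, 1]

0: R B4 -> L0 miss  d=-]
1: W B5 -> L1 miss  d=D]
2: W B1 -> L1 miss wb->B5  d=D]
3: R B5 -> L1 miss wb->B1  d=-]
4: W B4 -> L0 hit  d=D]
5: W B0 -> L0 miss wb->B4  d=D]
6: W B0 -> L0 hit  d=D]
7: W B1 -> L1 miss  d=D]
8: W B0 -> L0 hit  d=D]
9: W B0 -> L0 hit  d=D]
10: R B5 -> L1 miss wb->B1  d=-]
11: W B0 -> L0 hit  d=D]
12: W B0 -> L0 hit  d=D]
13: R B0 -> L0 hit  d=D]
14: R B0 -> L0 hit  d=D]
15: R B1 -> L1 miss  d=-]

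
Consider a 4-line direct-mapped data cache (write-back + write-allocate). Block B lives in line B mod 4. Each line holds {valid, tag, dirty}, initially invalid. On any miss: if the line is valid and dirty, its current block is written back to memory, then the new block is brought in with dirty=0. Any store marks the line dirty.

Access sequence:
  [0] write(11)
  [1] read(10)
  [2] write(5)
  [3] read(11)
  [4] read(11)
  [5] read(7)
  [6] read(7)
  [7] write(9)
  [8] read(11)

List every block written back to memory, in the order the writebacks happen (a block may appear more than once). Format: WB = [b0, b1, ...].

0: W B11 → L3 miss [D]
1: R B10 → L2 miss [-]
2: W B5 → L1 miss [D]
3: R B11 → L3 hit [D]
4: R B11 → L3 hit [D]
5: R B7 → L3 miss wb→B11 [-]
6: R B7 → L3 hit [-]
7: W B9 → L1 miss wb→B5 [D]
8: R B11 → L3 miss [-]

WB = [11, 5]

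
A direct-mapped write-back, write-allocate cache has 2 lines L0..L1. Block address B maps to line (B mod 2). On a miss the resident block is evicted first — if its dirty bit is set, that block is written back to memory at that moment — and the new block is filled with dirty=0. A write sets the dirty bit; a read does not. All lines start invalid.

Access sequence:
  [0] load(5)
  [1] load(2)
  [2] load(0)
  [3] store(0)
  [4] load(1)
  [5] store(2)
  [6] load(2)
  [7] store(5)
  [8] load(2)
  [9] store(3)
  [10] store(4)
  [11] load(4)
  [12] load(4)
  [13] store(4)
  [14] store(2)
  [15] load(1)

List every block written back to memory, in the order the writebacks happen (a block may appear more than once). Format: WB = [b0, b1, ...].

0: R B5 -> L1 miss  d=-]
1: R B2 -> L0 miss  d=-]
2: R B0 -> L0 miss  d=-]
3: W B0 -> L0 hit  d=D]
4: R B1 -> L1 miss  d=-]
5: W B2 -> L0 miss wb->B0  d=D]
6: R B2 -> L0 hit  d=D]
7: W B5 -> L1 miss  d=D]
8: R B2 -> L0 hit  d=D]
9: W B3 -> L1 miss wb->B5  d=D]
10: W B4 -> L0 miss wb->B2  d=D]
11: R B4 -> L0 hit  d=D]
12: R B4 -> L0 hit  d=D]
13: W B4 -> L0 hit  d=D]
14: W B2 -> L0 miss wb->B4  d=D]
15: R B1 -> L1 miss wb->B3  d=-]

WB = [0, 5, 2, 4, 3]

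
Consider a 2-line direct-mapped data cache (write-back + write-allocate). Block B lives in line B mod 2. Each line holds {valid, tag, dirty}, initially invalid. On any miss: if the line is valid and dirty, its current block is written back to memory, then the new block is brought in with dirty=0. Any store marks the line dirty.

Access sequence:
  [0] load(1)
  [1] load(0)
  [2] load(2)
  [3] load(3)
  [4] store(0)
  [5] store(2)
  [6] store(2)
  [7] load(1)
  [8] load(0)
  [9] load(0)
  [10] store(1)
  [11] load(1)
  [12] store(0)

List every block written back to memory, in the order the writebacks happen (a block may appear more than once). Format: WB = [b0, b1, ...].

WB = [0, 2]

0: R B1 → L1 miss [-]
1: R B0 → L0 miss [-]
2: R B2 → L0 miss [-]
3: R B3 → L1 miss [-]
4: W B0 → L0 miss [D]
5: W B2 → L0 miss wb→B0 [D]
6: W B2 → L0 hit [D]
7: R B1 → L1 miss [-]
8: R B0 → L0 miss wb→B2 [-]
9: R B0 → L0 hit [-]
10: W B1 → L1 hit [D]
11: R B1 → L1 hit [D]
12: W B0 → L0 hit [D]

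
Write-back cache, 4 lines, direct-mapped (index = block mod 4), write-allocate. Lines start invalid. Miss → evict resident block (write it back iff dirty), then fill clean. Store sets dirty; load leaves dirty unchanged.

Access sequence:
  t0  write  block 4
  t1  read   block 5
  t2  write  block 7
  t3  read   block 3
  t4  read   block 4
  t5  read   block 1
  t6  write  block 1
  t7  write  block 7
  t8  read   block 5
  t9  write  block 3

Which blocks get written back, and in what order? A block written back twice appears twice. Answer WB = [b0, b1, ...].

0: W B4 → L0 miss [D]
1: R B5 → L1 miss [-]
2: W B7 → L3 miss [D]
3: R B3 → L3 miss wb→B7 [-]
4: R B4 → L0 hit [D]
5: R B1 → L1 miss [-]
6: W B1 → L1 hit [D]
7: W B7 → L3 miss [D]
8: R B5 → L1 miss wb→B1 [-]
9: W B3 → L3 miss wb→B7 [D]

WB = [7, 1, 7]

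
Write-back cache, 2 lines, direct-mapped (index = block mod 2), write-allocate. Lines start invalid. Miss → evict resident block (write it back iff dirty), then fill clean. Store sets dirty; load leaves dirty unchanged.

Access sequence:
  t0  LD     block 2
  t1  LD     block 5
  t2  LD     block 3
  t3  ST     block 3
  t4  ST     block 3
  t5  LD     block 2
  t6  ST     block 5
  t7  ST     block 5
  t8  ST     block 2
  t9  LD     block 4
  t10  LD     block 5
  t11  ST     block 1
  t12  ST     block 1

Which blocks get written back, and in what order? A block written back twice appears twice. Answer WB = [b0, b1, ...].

0: R B2 -> L0 miss  d=-]
1: R B5 -> L1 miss  d=-]
2: R B3 -> L1 miss  d=-]
3: W B3 -> L1 hit  d=D]
4: W B3 -> L1 hit  d=D]
5: R B2 -> L0 hit  d=-]
6: W B5 -> L1 miss wb->B3  d=D]
7: W B5 -> L1 hit  d=D]
8: W B2 -> L0 hit  d=D]
9: R B4 -> L0 miss wb->B2  d=-]
10: R B5 -> L1 hit  d=D]
11: W B1 -> L1 miss wb->B5  d=D]
12: W B1 -> L1 hit  d=D]

WB = [3, 2, 5]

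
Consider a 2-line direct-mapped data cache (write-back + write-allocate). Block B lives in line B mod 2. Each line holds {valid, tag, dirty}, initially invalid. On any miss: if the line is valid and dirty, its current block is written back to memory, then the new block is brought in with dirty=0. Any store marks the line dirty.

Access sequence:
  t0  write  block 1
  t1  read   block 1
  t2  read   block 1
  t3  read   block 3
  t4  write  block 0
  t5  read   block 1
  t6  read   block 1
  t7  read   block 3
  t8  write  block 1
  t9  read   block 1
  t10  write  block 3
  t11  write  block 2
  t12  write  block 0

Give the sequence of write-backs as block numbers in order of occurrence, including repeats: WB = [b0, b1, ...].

WB = [1, 1, 0, 2]

0: W B1 -> L1 miss  d=D]
1: R B1 -> L1 hit  d=D]
2: R B1 -> L1 hit  d=D]
3: R B3 -> L1 miss wb->B1  d=-]
4: W B0 -> L0 miss  d=D]
5: R B1 -> L1 miss  d=-]
6: R B1 -> L1 hit  d=-]
7: R B3 -> L1 miss  d=-]
8: W B1 -> L1 miss  d=D]
9: R B1 -> L1 hit  d=D]
10: W B3 -> L1 miss wb->B1  d=D]
11: W B2 -> L0 miss wb->B0  d=D]
12: W B0 -> L0 miss wb->B2  d=D]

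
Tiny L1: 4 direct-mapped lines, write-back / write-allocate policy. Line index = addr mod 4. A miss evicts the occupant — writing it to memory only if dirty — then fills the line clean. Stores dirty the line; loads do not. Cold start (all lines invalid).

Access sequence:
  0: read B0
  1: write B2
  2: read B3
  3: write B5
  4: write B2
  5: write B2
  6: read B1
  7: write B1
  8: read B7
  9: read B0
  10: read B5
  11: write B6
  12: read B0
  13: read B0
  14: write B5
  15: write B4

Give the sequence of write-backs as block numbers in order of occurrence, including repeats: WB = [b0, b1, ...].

WB = [5, 1, 2]

0: R B0 -> L0 miss  d=-]
1: W B2 -> L2 miss  d=D]
2: R B3 -> L3 miss  d=-]
3: W B5 -> L1 miss  d=D]
4: W B2 -> L2 hit  d=D]
5: W B2 -> L2 hit  d=D]
6: R B1 -> L1 miss wb->B5  d=-]
7: W B1 -> L1 hit  d=D]
8: R B7 -> L3 miss  d=-]
9: R B0 -> L0 hit  d=-]
10: R B5 -> L1 miss wb->B1  d=-]
11: W B6 -> L2 miss wb->B2  d=D]
12: R B0 -> L0 hit  d=-]
13: R B0 -> L0 hit  d=-]
14: W B5 -> L1 hit  d=D]
15: W B4 -> L0 miss  d=D]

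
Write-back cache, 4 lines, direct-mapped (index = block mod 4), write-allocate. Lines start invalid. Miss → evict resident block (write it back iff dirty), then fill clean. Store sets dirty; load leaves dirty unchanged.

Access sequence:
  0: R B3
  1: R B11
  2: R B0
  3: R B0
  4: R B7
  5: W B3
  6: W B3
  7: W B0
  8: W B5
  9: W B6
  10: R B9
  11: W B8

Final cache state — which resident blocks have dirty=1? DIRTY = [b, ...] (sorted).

DIRTY = [3, 6, 8]

0: R B3 -> L3 miss  d=-]
1: R B11 -> L3 miss  d=-]
2: R B0 -> L0 miss  d=-]
3: R B0 -> L0 hit  d=-]
4: R B7 -> L3 miss  d=-]
5: W B3 -> L3 miss  d=D]
6: W B3 -> L3 hit  d=D]
7: W B0 -> L0 hit  d=D]
8: W B5 -> L1 miss  d=D]
9: W B6 -> L2 miss  d=D]
10: R B9 -> L1 miss wb->B5  d=-]
11: W B8 -> L0 miss wb->B0  d=D]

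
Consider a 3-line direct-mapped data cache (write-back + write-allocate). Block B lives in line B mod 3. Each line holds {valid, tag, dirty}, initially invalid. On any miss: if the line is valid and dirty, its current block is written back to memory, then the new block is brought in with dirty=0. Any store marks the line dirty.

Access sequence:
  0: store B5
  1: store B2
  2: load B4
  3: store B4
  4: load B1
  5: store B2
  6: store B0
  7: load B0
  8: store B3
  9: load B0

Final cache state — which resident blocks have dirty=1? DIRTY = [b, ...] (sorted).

DIRTY = [2]

  0 | W B5 → L2 miss [D]
  1 | W B2 → L2 miss wb→B5 [D]
  2 | R B4 → L1 miss [-]
  3 | W B4 → L1 hit [D]
  4 | R B1 → L1 miss wb→B4 [-]
  5 | W B2 → L2 hit [D]
  6 | W B0 → L0 miss [D]
  7 | R B0 → L0 hit [D]
  8 | W B3 → L0 miss wb→B0 [D]
  9 | R B0 → L0 miss wb→B3 [-]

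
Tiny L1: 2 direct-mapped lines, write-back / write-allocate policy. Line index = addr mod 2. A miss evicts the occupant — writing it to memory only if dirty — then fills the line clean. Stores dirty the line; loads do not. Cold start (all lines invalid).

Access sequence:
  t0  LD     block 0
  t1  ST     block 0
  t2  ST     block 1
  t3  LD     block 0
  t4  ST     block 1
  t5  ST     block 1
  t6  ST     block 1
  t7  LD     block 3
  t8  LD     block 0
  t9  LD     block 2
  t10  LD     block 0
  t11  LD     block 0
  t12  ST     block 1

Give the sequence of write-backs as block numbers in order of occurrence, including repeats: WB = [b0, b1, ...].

WB = [1, 0]

0: R B0 -> L0 miss  d=-]
1: W B0 -> L0 hit  d=D]
2: W B1 -> L1 miss  d=D]
3: R B0 -> L0 hit  d=D]
4: W B1 -> L1 hit  d=D]
5: W B1 -> L1 hit  d=D]
6: W B1 -> L1 hit  d=D]
7: R B3 -> L1 miss wb->B1  d=-]
8: R B0 -> L0 hit  d=D]
9: R B2 -> L0 miss wb->B0  d=-]
10: R B0 -> L0 miss  d=-]
11: R B0 -> L0 hit  d=-]
12: W B1 -> L1 miss  d=D]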